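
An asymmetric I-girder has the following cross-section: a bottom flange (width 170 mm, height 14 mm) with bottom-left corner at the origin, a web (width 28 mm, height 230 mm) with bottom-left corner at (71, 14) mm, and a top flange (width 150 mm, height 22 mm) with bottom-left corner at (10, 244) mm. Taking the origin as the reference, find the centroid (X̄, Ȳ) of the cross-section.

bottom flange: A = 170 × 14 = 2380.00, centroid at (85.00, 7.00).
web: A = 28 × 230 = 6440.00, centroid at (85.00, 129.00).
top flange: A = 150 × 22 = 3300.00, centroid at (85.00, 255.00).
ΣA = 12120.00 mm², ΣAX̄ = 1030200.00 mm³, ΣAȲ = 1688920.00 mm³.
X̄ = 1030200.00/12120.00 = 85.00 mm; Ȳ = 1688920.00/12120.00 = 139.35 mm.

X̄ = 85.00 mm, Ȳ = 139.35 mm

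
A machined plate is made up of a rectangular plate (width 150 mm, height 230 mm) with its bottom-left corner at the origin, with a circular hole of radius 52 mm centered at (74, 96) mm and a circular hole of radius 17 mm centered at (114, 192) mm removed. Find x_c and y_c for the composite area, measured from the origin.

plate: A = 150 × 230 = 34500.00, centroid at (75.00, 115.00).
hole 1: A = −π·52² = -8494.87, centroid at (74.00, 96.00).
hole 2: A = −π·17² = -907.92, centroid at (114.00, 192.00).
ΣA = 25097.21 mm²
ΣAx_c = (34500.00)(75.00) + (-8494.87)(74.00) + (-907.92)(114.00) = 1855376.96 mm³
ΣAy_c = (34500.00)(115.00) + (-8494.87)(96.00) + (-907.92)(192.00) = 2977672.12 mm³
x_c = 1855376.96 / 25097.21 = 73.93 mm
y_c = 2977672.12 / 25097.21 = 118.65 mm

x_c = 73.93 mm, y_c = 118.65 mm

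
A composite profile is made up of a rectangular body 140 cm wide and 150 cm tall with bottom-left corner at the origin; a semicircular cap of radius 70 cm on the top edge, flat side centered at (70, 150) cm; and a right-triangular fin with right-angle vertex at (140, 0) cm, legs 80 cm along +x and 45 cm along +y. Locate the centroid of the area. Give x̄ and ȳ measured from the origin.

Part | A | x̄ᵢ | ȳᵢ | A·x̄ᵢ | A·ȳᵢ
rectangular body | 21000.00 | 70.00 | 75.00 | 1470000.00 | 1575000.00
semicircular top | 7696.90 | 70.00 | 179.71 | 538783.14 | 1383201.97
triangular fin | 1800.00 | 166.67 | 15.00 | 300000.00 | 27000.00
Σ | 30496.90 |  |  | 2308783.14 | 2985201.97
x̄ = 2308783.14 / 30496.90 = 75.71 cm
ȳ = 2985201.97 / 30496.90 = 97.89 cm

x̄ = 75.71 cm, ȳ = 97.89 cm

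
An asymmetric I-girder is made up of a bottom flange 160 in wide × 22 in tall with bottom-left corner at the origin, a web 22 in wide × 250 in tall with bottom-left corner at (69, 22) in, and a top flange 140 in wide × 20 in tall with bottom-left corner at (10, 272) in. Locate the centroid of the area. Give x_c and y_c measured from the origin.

x_c = 80.00 in, y_c = 138.48 in

bottom flange: A = 160 × 22 = 3520.00, centroid at (80.00, 11.00).
web: A = 22 × 250 = 5500.00, centroid at (80.00, 147.00).
top flange: A = 140 × 20 = 2800.00, centroid at (80.00, 282.00).
ΣA = 11820.00 in²
ΣAx_c = (3520.00)(80.00) + (5500.00)(80.00) + (2800.00)(80.00) = 945600.00 in³
ΣAy_c = (3520.00)(11.00) + (5500.00)(147.00) + (2800.00)(282.00) = 1636820.00 in³
x_c = 945600.00 / 11820.00 = 80.00 in
y_c = 1636820.00 / 11820.00 = 138.48 in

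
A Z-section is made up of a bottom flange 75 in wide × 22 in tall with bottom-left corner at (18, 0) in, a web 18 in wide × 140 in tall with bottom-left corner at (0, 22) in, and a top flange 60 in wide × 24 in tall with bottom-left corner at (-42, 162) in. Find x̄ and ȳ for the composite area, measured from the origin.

bottom flange: A = 75 × 22 = 1650.00, centroid at (55.50, 11.00).
web: A = 18 × 140 = 2520.00, centroid at (9.00, 92.00).
top flange: A = 60 × 24 = 1440.00, centroid at (-12.00, 174.00).
ΣA = 5610.00 in²
ΣAx̄ = (1650.00)(55.50) + (2520.00)(9.00) + (1440.00)(-12.00) = 96975.00 in³
ΣAȳ = (1650.00)(11.00) + (2520.00)(92.00) + (1440.00)(174.00) = 500550.00 in³
x̄ = 96975.00 / 5610.00 = 17.29 in
ȳ = 500550.00 / 5610.00 = 89.22 in

x̄ = 17.29 in, ȳ = 89.22 in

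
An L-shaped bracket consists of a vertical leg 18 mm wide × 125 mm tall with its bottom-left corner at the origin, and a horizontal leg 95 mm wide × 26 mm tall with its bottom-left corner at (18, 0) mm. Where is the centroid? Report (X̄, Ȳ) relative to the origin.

Part | A | x̄ᵢ | ȳᵢ | A·x̄ᵢ | A·ȳᵢ
vertical leg | 2250.00 | 9.00 | 62.50 | 20250.00 | 140625.00
horizontal leg | 2470.00 | 65.50 | 13.00 | 161785.00 | 32110.00
Σ | 4720.00 |  |  | 182035.00 | 172735.00
X̄ = 182035.00 / 4720.00 = 38.57 mm
Ȳ = 172735.00 / 4720.00 = 36.60 mm

X̄ = 38.57 mm, Ȳ = 36.60 mm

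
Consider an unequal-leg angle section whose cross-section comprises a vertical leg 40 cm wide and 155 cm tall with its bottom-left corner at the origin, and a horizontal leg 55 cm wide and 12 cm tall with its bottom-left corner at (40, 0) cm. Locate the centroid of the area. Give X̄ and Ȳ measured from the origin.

X̄ = 24.57 cm, Ȳ = 70.62 cm

Part | A | x̄ᵢ | ȳᵢ | A·x̄ᵢ | A·ȳᵢ
vertical leg | 6200.00 | 20.00 | 77.50 | 124000.00 | 480500.00
horizontal leg | 660.00 | 67.50 | 6.00 | 44550.00 | 3960.00
Σ | 6860.00 |  |  | 168550.00 | 484460.00
X̄ = 168550.00 / 6860.00 = 24.57 cm
Ȳ = 484460.00 / 6860.00 = 70.62 cm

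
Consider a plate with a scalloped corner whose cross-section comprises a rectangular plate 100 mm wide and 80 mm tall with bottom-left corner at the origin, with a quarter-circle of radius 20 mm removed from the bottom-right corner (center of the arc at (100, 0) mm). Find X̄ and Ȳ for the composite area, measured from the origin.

plate: A = 100 × 80 = 8000.00, centroid at (50.00, 40.00).
removed quarter-circle: A = −¼π·20² = -314.16, centroid at (91.51, 8.49).
ΣA = 7685.84 mm², ΣAX̄ = 371250.74 mm³, ΣAȲ = 317333.33 mm³.
X̄ = 371250.74/7685.84 = 48.30 mm; Ȳ = 317333.33/7685.84 = 41.29 mm.

X̄ = 48.30 mm, Ȳ = 41.29 mm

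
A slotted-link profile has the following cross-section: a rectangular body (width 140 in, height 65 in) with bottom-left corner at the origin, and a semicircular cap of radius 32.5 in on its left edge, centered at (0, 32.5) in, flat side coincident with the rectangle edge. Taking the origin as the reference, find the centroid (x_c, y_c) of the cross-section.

rectangular body: A = 140 × 65 = 9100.00, centroid at (70.00, 32.50).
semicircular end: A = ½π·32.5² = 1659.15, centroid at (-13.79, 32.50).
ΣA = 10759.15 in², ΣAx_c = 614114.58 in³, ΣAy_c = 349672.49 in³.
x_c = 614114.58/10759.15 = 57.08 in; y_c = 349672.49/10759.15 = 32.50 in.

x_c = 57.08 in, y_c = 32.50 in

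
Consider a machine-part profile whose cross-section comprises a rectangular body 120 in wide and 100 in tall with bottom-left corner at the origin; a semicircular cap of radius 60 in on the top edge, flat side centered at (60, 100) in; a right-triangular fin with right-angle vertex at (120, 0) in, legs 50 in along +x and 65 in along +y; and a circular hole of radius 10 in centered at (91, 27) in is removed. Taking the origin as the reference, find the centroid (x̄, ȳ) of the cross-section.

x̄ = 66.06 in, ȳ = 70.45 in

rectangular body: A = 120 × 100 = 12000.00, centroid at (60.00, 50.00).
semicircular top: A = ½π·60² = 5654.87, centroid at (60.00, 125.46).
triangular fin: A = ½·50·65 = 1625.00, centroid at (136.67, 21.67).
hole: A = −π·10² = -314.16, centroid at (91.00, 27.00).
ΣA = 18965.71 in²
ΣAx̄ = (12000.00)(60.00) + (5654.87)(60.00) + (1625.00)(136.67) + (-314.16)(91.00) = 1252786.85 in³
ΣAȳ = (12000.00)(50.00) + (5654.87)(125.46) + (1625.00)(21.67) + (-314.16)(27.00) = 1336212.71 in³
x̄ = 1252786.85 / 18965.71 = 66.06 in
ȳ = 1336212.71 / 18965.71 = 70.45 in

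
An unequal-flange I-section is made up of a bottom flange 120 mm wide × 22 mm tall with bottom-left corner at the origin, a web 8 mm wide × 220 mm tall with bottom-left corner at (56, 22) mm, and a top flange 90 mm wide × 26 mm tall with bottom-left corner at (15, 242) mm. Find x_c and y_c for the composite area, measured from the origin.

x_c = 60.00 mm, y_c = 127.31 mm

Part | A | x̄ᵢ | ȳᵢ | A·x̄ᵢ | A·ȳᵢ
bottom flange | 2640.00 | 60.00 | 11.00 | 158400.00 | 29040.00
web | 1760.00 | 60.00 | 132.00 | 105600.00 | 232320.00
top flange | 2340.00 | 60.00 | 255.00 | 140400.00 | 596700.00
Σ | 6740.00 |  |  | 404400.00 | 858060.00
x_c = 404400.00 / 6740.00 = 60.00 mm
y_c = 858060.00 / 6740.00 = 127.31 mm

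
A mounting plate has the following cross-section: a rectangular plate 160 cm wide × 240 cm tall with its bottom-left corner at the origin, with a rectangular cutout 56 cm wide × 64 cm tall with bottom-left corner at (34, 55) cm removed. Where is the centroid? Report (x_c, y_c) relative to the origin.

plate: A = 160 × 240 = 38400.00, centroid at (80.00, 120.00).
hole: A = −(56 × 64) = -3584.00, centroid at (62.00, 87.00).
ΣA = 34816.00 cm²
ΣAx_c = (38400.00)(80.00) + (-3584.00)(62.00) = 2849792.00 cm³
ΣAy_c = (38400.00)(120.00) + (-3584.00)(87.00) = 4296192.00 cm³
x_c = 2849792.00 / 34816.00 = 81.85 cm
y_c = 4296192.00 / 34816.00 = 123.40 cm

x_c = 81.85 cm, y_c = 123.40 cm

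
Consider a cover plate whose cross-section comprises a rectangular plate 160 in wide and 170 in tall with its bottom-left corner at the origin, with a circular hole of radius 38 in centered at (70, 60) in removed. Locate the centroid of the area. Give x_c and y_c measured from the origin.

x_c = 82.00 in, y_c = 90.00 in

plate: A = 160 × 170 = 27200.00, centroid at (80.00, 85.00).
hole: A = −π·38² = -4536.46, centroid at (70.00, 60.00).
ΣA = 22663.54 in², ΣAx_c = 1858447.81 in³, ΣAy_c = 2039812.41 in³.
x_c = 1858447.81/22663.54 = 82.00 in; y_c = 2039812.41/22663.54 = 90.00 in.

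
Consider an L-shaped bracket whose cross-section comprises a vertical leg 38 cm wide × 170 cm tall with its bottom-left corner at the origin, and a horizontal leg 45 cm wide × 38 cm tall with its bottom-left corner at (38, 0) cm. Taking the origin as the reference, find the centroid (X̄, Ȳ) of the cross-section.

vertical leg: A = 38 × 170 = 6460.00, centroid at (19.00, 85.00).
horizontal leg: A = 45 × 38 = 1710.00, centroid at (60.50, 19.00).
ΣA = 8170.00 cm²
ΣAX̄ = (6460.00)(19.00) + (1710.00)(60.50) = 226195.00 cm³
ΣAȲ = (6460.00)(85.00) + (1710.00)(19.00) = 581590.00 cm³
X̄ = 226195.00 / 8170.00 = 27.69 cm
Ȳ = 581590.00 / 8170.00 = 71.19 cm

X̄ = 27.69 cm, Ȳ = 71.19 cm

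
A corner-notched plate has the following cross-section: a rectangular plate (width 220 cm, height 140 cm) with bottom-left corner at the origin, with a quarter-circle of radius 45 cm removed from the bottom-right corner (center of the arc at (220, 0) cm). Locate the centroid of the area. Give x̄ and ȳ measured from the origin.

x̄ = 105.05 cm, ȳ = 72.77 cm

plate: A = 220 × 140 = 30800.00, centroid at (110.00, 70.00).
removed quarter-circle: A = −¼π·45² = -1590.43, centroid at (200.90, 19.10).
ΣA = 29209.57 cm²
ΣAx̄ = (30800.00)(110.00) + (-1590.43)(200.90) = 3068480.12 cm³
ΣAȳ = (30800.00)(70.00) + (-1590.43)(19.10) = 2125625.00 cm³
x̄ = 3068480.12 / 29209.57 = 105.05 cm
ȳ = 2125625.00 / 29209.57 = 72.77 cm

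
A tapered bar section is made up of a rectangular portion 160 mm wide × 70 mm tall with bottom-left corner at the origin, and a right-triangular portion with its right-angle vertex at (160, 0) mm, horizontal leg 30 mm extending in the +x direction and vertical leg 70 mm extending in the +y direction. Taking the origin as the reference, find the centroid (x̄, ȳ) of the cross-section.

x̄ = 87.71 mm, ȳ = 34.00 mm

rectangular portion: A = 160 × 70 = 11200.00, centroid at (80.00, 35.00).
triangular portion: A = ½·30·70 = 1050.00, centroid at (170.00, 23.33).
ΣA = 12250.00 mm²
ΣAx̄ = (11200.00)(80.00) + (1050.00)(170.00) = 1074500.00 mm³
ΣAȳ = (11200.00)(35.00) + (1050.00)(23.33) = 416500.00 mm³
x̄ = 1074500.00 / 12250.00 = 87.71 mm
ȳ = 416500.00 / 12250.00 = 34.00 mm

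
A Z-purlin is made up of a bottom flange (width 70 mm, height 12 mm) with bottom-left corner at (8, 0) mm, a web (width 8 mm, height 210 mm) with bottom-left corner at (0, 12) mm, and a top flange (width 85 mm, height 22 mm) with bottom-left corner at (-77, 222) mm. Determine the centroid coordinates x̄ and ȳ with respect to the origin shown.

bottom flange: A = 70 × 12 = 840.00, centroid at (43.00, 6.00).
web: A = 8 × 210 = 1680.00, centroid at (4.00, 117.00).
top flange: A = 85 × 22 = 1870.00, centroid at (-34.50, 233.00).
ΣA = 4390.00 mm²
ΣAx̄ = (840.00)(43.00) + (1680.00)(4.00) + (1870.00)(-34.50) = -21675.00 mm³
ΣAȳ = (840.00)(6.00) + (1680.00)(117.00) + (1870.00)(233.00) = 637310.00 mm³
x̄ = -21675.00 / 4390.00 = -4.94 mm
ȳ = 637310.00 / 4390.00 = 145.17 mm

x̄ = -4.94 mm, ȳ = 145.17 mm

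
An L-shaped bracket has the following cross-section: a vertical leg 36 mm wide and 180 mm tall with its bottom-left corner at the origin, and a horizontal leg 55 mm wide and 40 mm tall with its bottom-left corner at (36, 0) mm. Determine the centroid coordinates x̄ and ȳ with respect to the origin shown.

vertical leg: A = 36 × 180 = 6480.00, centroid at (18.00, 90.00).
horizontal leg: A = 55 × 40 = 2200.00, centroid at (63.50, 20.00).
ΣA = 8680.00 mm²
ΣAx̄ = (6480.00)(18.00) + (2200.00)(63.50) = 256340.00 mm³
ΣAȳ = (6480.00)(90.00) + (2200.00)(20.00) = 627200.00 mm³
x̄ = 256340.00 / 8680.00 = 29.53 mm
ȳ = 627200.00 / 8680.00 = 72.26 mm

x̄ = 29.53 mm, ȳ = 72.26 mm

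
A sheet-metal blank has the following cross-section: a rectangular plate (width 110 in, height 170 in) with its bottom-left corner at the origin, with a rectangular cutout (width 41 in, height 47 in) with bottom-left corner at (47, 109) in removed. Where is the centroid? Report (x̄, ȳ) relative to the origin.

Part | A | x̄ᵢ | ȳᵢ | A·x̄ᵢ | A·ȳᵢ
plate | 18700.00 | 55.00 | 85.00 | 1028500.00 | 1589500.00
hole | -1927.00 | 67.50 | 132.50 | -130072.50 | -255327.50
Σ | 16773.00 |  |  | 898427.50 | 1334172.50
x̄ = 898427.50 / 16773.00 = 53.56 in
ȳ = 1334172.50 / 16773.00 = 79.54 in

x̄ = 53.56 in, ȳ = 79.54 in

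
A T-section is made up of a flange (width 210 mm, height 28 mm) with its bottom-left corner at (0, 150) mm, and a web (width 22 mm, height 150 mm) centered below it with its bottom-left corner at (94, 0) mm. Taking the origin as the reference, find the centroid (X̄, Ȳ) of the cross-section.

web: A = 22 × 150 = 3300.00, centroid at (105.00, 75.00).
flange: A = 210 × 28 = 5880.00, centroid at (105.00, 164.00).
ΣA = 9180.00 mm²
ΣAX̄ = (3300.00)(105.00) + (5880.00)(105.00) = 963900.00 mm³
ΣAȲ = (3300.00)(75.00) + (5880.00)(164.00) = 1211820.00 mm³
X̄ = 963900.00 / 9180.00 = 105.00 mm
Ȳ = 1211820.00 / 9180.00 = 132.01 mm

X̄ = 105.00 mm, Ȳ = 132.01 mm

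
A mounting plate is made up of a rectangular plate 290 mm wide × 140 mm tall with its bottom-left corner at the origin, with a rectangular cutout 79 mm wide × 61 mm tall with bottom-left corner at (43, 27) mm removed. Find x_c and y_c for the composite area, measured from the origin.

x_c = 153.42 mm, y_c = 71.68 mm

plate: A = 290 × 140 = 40600.00, centroid at (145.00, 70.00).
hole: A = −(79 × 61) = -4819.00, centroid at (82.50, 57.50).
ΣA = 35781.00 mm², ΣAx_c = 5489432.50 mm³, ΣAy_c = 2564907.50 mm³.
x_c = 5489432.50/35781.00 = 153.42 mm; y_c = 2564907.50/35781.00 = 71.68 mm.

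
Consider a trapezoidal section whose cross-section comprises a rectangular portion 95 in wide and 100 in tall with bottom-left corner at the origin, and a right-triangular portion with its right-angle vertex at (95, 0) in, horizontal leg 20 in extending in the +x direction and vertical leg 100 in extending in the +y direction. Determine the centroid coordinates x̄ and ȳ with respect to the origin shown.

rectangular portion: A = 95 × 100 = 9500.00, centroid at (47.50, 50.00).
triangular portion: A = ½·20·100 = 1000.00, centroid at (101.67, 33.33).
ΣA = 10500.00 in²
ΣAx̄ = (9500.00)(47.50) + (1000.00)(101.67) = 552916.67 in³
ΣAȳ = (9500.00)(50.00) + (1000.00)(33.33) = 508333.33 in³
x̄ = 552916.67 / 10500.00 = 52.66 in
ȳ = 508333.33 / 10500.00 = 48.41 in

x̄ = 52.66 in, ȳ = 48.41 in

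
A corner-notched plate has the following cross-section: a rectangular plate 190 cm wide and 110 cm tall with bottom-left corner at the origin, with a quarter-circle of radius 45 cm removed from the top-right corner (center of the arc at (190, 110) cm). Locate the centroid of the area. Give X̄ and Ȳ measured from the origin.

plate: A = 190 × 110 = 20900.00, centroid at (95.00, 55.00).
removed quarter-circle: A = −¼π·45² = -1590.43, centroid at (170.90, 90.90).
ΣA = 19309.57 cm², ΣAX̄ = 1713693.06 cm³, ΣAȲ = 1004927.56 cm³.
X̄ = 1713693.06/19309.57 = 88.75 cm; Ȳ = 1004927.56/19309.57 = 52.04 cm.

X̄ = 88.75 cm, Ȳ = 52.04 cm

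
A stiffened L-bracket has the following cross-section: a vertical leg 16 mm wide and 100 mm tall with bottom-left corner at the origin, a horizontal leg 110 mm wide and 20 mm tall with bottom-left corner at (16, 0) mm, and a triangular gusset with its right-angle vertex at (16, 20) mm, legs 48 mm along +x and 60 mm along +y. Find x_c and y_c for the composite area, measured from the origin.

x_c = 41.05 mm, y_c = 30.46 mm

Part | A | x̄ᵢ | ȳᵢ | A·x̄ᵢ | A·ȳᵢ
vertical leg | 1600.00 | 8.00 | 50.00 | 12800.00 | 80000.00
horizontal leg | 2200.00 | 71.00 | 10.00 | 156200.00 | 22000.00
gusset | 1440.00 | 32.00 | 40.00 | 46080.00 | 57600.00
Σ | 5240.00 |  |  | 215080.00 | 159600.00
x_c = 215080.00 / 5240.00 = 41.05 mm
y_c = 159600.00 / 5240.00 = 30.46 mm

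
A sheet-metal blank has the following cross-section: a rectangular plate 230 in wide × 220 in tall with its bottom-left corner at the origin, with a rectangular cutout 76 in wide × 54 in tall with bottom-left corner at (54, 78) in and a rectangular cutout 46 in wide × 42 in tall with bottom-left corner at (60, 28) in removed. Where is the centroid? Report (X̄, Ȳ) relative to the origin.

Part | A | x̄ᵢ | ȳᵢ | A·x̄ᵢ | A·ȳᵢ
plate | 50600.00 | 115.00 | 110.00 | 5819000.00 | 5566000.00
hole 1 | -4104.00 | 92.00 | 105.00 | -377568.00 | -430920.00
hole 2 | -1932.00 | 83.00 | 49.00 | -160356.00 | -94668.00
Σ | 44564.00 |  |  | 5281076.00 | 5040412.00
X̄ = 5281076.00 / 44564.00 = 118.51 in
Ȳ = 5040412.00 / 44564.00 = 113.11 in

X̄ = 118.51 in, Ȳ = 113.11 in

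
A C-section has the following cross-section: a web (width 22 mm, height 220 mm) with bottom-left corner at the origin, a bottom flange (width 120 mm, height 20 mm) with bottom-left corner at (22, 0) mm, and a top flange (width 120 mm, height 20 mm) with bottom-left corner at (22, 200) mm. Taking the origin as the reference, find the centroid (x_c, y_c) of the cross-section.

x_c = 46.35 mm, y_c = 110.00 mm

web: A = 22 × 220 = 4840.00, centroid at (11.00, 110.00).
bottom flange: A = 120 × 20 = 2400.00, centroid at (82.00, 10.00).
top flange: A = 120 × 20 = 2400.00, centroid at (82.00, 210.00).
ΣA = 9640.00 mm²
ΣAx_c = (4840.00)(11.00) + (2400.00)(82.00) + (2400.00)(82.00) = 446840.00 mm³
ΣAy_c = (4840.00)(110.00) + (2400.00)(10.00) + (2400.00)(210.00) = 1060400.00 mm³
x_c = 446840.00 / 9640.00 = 46.35 mm
y_c = 1060400.00 / 9640.00 = 110.00 mm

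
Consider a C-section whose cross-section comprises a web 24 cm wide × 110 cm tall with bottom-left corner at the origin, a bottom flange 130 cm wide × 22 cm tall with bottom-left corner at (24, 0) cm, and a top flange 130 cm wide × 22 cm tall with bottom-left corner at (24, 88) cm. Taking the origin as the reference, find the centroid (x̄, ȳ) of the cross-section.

Part | A | x̄ᵢ | ȳᵢ | A·x̄ᵢ | A·ȳᵢ
web | 2640.00 | 12.00 | 55.00 | 31680.00 | 145200.00
bottom flange | 2860.00 | 89.00 | 11.00 | 254540.00 | 31460.00
top flange | 2860.00 | 89.00 | 99.00 | 254540.00 | 283140.00
Σ | 8360.00 |  |  | 540760.00 | 459800.00
x̄ = 540760.00 / 8360.00 = 64.68 cm
ȳ = 459800.00 / 8360.00 = 55.00 cm

x̄ = 64.68 cm, ȳ = 55.00 cm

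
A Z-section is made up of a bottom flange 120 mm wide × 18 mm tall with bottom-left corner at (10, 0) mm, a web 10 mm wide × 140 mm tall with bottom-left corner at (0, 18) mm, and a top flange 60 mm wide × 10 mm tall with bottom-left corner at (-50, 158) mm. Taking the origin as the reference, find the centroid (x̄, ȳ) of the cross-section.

x̄ = 35.14 mm, ȳ = 57.80 mm

Part | A | x̄ᵢ | ȳᵢ | A·x̄ᵢ | A·ȳᵢ
bottom flange | 2160.00 | 70.00 | 9.00 | 151200.00 | 19440.00
web | 1400.00 | 5.00 | 88.00 | 7000.00 | 123200.00
top flange | 600.00 | -20.00 | 163.00 | -12000.00 | 97800.00
Σ | 4160.00 |  |  | 146200.00 | 240440.00
x̄ = 146200.00 / 4160.00 = 35.14 mm
ȳ = 240440.00 / 4160.00 = 57.80 mm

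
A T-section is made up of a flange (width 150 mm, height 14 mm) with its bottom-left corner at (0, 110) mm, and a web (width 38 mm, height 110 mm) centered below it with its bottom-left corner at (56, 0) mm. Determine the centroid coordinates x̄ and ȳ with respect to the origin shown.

x̄ = 75.00 mm, ȳ = 75.73 mm

Part | A | x̄ᵢ | ȳᵢ | A·x̄ᵢ | A·ȳᵢ
web | 4180.00 | 75.00 | 55.00 | 313500.00 | 229900.00
flange | 2100.00 | 75.00 | 117.00 | 157500.00 | 245700.00
Σ | 6280.00 |  |  | 471000.00 | 475600.00
x̄ = 471000.00 / 6280.00 = 75.00 mm
ȳ = 475600.00 / 6280.00 = 75.73 mm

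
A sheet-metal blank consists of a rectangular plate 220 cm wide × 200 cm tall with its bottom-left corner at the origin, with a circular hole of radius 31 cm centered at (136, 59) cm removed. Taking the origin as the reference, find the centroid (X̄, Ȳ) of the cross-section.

plate: A = 220 × 200 = 44000.00, centroid at (110.00, 100.00).
hole: A = −π·31² = -3019.07, centroid at (136.00, 59.00).
ΣA = 40980.93 cm², ΣAX̄ = 4429406.41 cm³, ΣAȲ = 4221874.84 cm³.
X̄ = 4429406.41/40980.93 = 108.08 cm; Ȳ = 4221874.84/40980.93 = 103.02 cm.

X̄ = 108.08 cm, Ȳ = 103.02 cm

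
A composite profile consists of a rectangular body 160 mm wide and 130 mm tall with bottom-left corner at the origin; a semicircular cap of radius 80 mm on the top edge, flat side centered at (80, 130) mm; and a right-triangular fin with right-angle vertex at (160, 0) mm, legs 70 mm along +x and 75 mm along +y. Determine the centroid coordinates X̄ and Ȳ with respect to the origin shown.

X̄ = 88.10 mm, Ȳ = 91.58 mm

rectangular body: A = 160 × 130 = 20800.00, centroid at (80.00, 65.00).
semicircular top: A = ½π·80² = 10053.10, centroid at (80.00, 163.95).
triangular fin: A = ½·70·75 = 2625.00, centroid at (183.33, 25.00).
ΣA = 33478.10 mm², ΣAX̄ = 2949497.72 mm³, ΣAȲ = 3065860.88 mm³.
X̄ = 2949497.72/33478.10 = 88.10 mm; Ȳ = 3065860.88/33478.10 = 91.58 mm.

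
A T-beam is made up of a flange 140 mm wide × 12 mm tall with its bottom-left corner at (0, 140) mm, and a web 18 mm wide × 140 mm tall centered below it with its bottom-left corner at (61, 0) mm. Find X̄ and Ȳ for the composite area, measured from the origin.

X̄ = 70.00 mm, Ȳ = 100.40 mm

Part | A | x̄ᵢ | ȳᵢ | A·x̄ᵢ | A·ȳᵢ
web | 2520.00 | 70.00 | 70.00 | 176400.00 | 176400.00
flange | 1680.00 | 70.00 | 146.00 | 117600.00 | 245280.00
Σ | 4200.00 |  |  | 294000.00 | 421680.00
X̄ = 294000.00 / 4200.00 = 70.00 mm
Ȳ = 421680.00 / 4200.00 = 100.40 mm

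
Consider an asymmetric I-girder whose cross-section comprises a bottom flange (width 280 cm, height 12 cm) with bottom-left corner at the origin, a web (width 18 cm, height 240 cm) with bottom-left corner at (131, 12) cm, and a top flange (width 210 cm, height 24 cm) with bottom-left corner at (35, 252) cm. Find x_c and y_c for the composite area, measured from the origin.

bottom flange: A = 280 × 12 = 3360.00, centroid at (140.00, 6.00).
web: A = 18 × 240 = 4320.00, centroid at (140.00, 132.00).
top flange: A = 210 × 24 = 5040.00, centroid at (140.00, 264.00).
ΣA = 12720.00 cm²
ΣAx_c = (3360.00)(140.00) + (4320.00)(140.00) + (5040.00)(140.00) = 1780800.00 cm³
ΣAy_c = (3360.00)(6.00) + (4320.00)(132.00) + (5040.00)(264.00) = 1920960.00 cm³
x_c = 1780800.00 / 12720.00 = 140.00 cm
y_c = 1920960.00 / 12720.00 = 151.02 cm

x_c = 140.00 cm, y_c = 151.02 cm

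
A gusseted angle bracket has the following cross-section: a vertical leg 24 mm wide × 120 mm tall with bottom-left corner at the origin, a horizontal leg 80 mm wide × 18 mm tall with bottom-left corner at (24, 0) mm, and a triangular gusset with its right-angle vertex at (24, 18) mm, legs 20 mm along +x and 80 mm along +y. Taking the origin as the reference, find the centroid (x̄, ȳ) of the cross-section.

x̄ = 29.54 mm, ȳ = 43.26 mm

vertical leg: A = 24 × 120 = 2880.00, centroid at (12.00, 60.00).
horizontal leg: A = 80 × 18 = 1440.00, centroid at (64.00, 9.00).
gusset: A = ½·20·80 = 800.00, centroid at (30.67, 44.67).
ΣA = 5120.00 mm²
ΣAx̄ = (2880.00)(12.00) + (1440.00)(64.00) + (800.00)(30.67) = 151253.33 mm³
ΣAȳ = (2880.00)(60.00) + (1440.00)(9.00) + (800.00)(44.67) = 221493.33 mm³
x̄ = 151253.33 / 5120.00 = 29.54 mm
ȳ = 221493.33 / 5120.00 = 43.26 mm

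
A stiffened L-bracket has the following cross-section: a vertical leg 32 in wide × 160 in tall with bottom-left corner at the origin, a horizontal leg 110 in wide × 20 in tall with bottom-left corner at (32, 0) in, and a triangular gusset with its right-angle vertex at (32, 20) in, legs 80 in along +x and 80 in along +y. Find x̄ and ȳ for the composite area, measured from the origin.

vertical leg: A = 32 × 160 = 5120.00, centroid at (16.00, 80.00).
horizontal leg: A = 110 × 20 = 2200.00, centroid at (87.00, 10.00).
gusset: A = ½·80·80 = 3200.00, centroid at (58.67, 46.67).
ΣA = 10520.00 in²
ΣAx̄ = (5120.00)(16.00) + (2200.00)(87.00) + (3200.00)(58.67) = 461053.33 in³
ΣAȳ = (5120.00)(80.00) + (2200.00)(10.00) + (3200.00)(46.67) = 580933.33 in³
x̄ = 461053.33 / 10520.00 = 43.83 in
ȳ = 580933.33 / 10520.00 = 55.22 in

x̄ = 43.83 in, ȳ = 55.22 in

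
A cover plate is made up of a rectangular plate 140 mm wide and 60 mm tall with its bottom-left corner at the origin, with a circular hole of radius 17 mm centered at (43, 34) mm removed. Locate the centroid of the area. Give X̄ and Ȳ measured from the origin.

Part | A | x̄ᵢ | ȳᵢ | A·x̄ᵢ | A·ȳᵢ
plate | 8400.00 | 70.00 | 30.00 | 588000.00 | 252000.00
hole | -907.92 | 43.00 | 34.00 | -39040.57 | -30869.29
Σ | 7492.08 |  |  | 548959.43 | 221130.71
X̄ = 548959.43 / 7492.08 = 73.27 mm
Ȳ = 221130.71 / 7492.08 = 29.52 mm

X̄ = 73.27 mm, Ȳ = 29.52 mm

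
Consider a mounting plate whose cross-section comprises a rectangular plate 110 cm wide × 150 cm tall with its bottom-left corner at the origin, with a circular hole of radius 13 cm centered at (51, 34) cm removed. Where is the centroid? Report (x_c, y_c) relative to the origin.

plate: A = 110 × 150 = 16500.00, centroid at (55.00, 75.00).
hole: A = −π·13² = -530.93, centroid at (51.00, 34.00).
ΣA = 15969.07 cm²
ΣAx_c = (16500.00)(55.00) + (-530.93)(51.00) = 880422.61 cm³
ΣAy_c = (16500.00)(75.00) + (-530.93)(34.00) = 1219448.41 cm³
x_c = 880422.61 / 15969.07 = 55.13 cm
y_c = 1219448.41 / 15969.07 = 76.36 cm

x_c = 55.13 cm, y_c = 76.36 cm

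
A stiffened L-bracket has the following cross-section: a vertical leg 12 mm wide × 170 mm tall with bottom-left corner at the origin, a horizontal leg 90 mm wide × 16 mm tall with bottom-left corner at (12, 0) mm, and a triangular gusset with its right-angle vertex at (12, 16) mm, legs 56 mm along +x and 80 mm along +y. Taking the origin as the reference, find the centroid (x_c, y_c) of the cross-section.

x_c = 28.50 mm, y_c = 49.04 mm

vertical leg: A = 12 × 170 = 2040.00, centroid at (6.00, 85.00).
horizontal leg: A = 90 × 16 = 1440.00, centroid at (57.00, 8.00).
gusset: A = ½·56·80 = 2240.00, centroid at (30.67, 42.67).
ΣA = 5720.00 mm²
ΣAx_c = (2040.00)(6.00) + (1440.00)(57.00) + (2240.00)(30.67) = 163013.33 mm³
ΣAy_c = (2040.00)(85.00) + (1440.00)(8.00) + (2240.00)(42.67) = 280493.33 mm³
x_c = 163013.33 / 5720.00 = 28.50 mm
y_c = 280493.33 / 5720.00 = 49.04 mm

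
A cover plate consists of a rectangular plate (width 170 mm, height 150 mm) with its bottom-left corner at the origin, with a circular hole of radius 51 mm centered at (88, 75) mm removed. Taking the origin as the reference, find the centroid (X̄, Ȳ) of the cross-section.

X̄ = 83.59 mm, Ȳ = 75.00 mm

plate: A = 170 × 150 = 25500.00, centroid at (85.00, 75.00).
hole: A = −π·51² = -8171.28, centroid at (88.00, 75.00).
ΣA = 17328.72 mm², ΣAX̄ = 1448427.14 mm³, ΣAȲ = 1299653.81 mm³.
X̄ = 1448427.14/17328.72 = 83.59 mm; Ȳ = 1299653.81/17328.72 = 75.00 mm.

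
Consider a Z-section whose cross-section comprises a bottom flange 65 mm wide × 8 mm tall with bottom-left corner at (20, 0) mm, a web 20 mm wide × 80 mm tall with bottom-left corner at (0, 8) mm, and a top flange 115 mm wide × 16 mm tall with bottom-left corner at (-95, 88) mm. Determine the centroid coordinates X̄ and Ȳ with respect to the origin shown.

X̄ = -6.49 mm, Ȳ = 64.53 mm

bottom flange: A = 65 × 8 = 520.00, centroid at (52.50, 4.00).
web: A = 20 × 80 = 1600.00, centroid at (10.00, 48.00).
top flange: A = 115 × 16 = 1840.00, centroid at (-37.50, 96.00).
ΣA = 3960.00 mm²
ΣAX̄ = (520.00)(52.50) + (1600.00)(10.00) + (1840.00)(-37.50) = -25700.00 mm³
ΣAȲ = (520.00)(4.00) + (1600.00)(48.00) + (1840.00)(96.00) = 255520.00 mm³
X̄ = -25700.00 / 3960.00 = -6.49 mm
Ȳ = 255520.00 / 3960.00 = 64.53 mm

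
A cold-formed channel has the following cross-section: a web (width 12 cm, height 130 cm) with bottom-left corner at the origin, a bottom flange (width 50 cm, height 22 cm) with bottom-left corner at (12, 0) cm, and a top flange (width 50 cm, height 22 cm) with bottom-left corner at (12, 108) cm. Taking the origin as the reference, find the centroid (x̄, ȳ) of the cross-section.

x̄ = 24.14 cm, ȳ = 65.00 cm

web: A = 12 × 130 = 1560.00, centroid at (6.00, 65.00).
bottom flange: A = 50 × 22 = 1100.00, centroid at (37.00, 11.00).
top flange: A = 50 × 22 = 1100.00, centroid at (37.00, 119.00).
ΣA = 3760.00 cm², ΣAx̄ = 90760.00 cm³, ΣAȳ = 244400.00 cm³.
x̄ = 90760.00/3760.00 = 24.14 cm; ȳ = 244400.00/3760.00 = 65.00 cm.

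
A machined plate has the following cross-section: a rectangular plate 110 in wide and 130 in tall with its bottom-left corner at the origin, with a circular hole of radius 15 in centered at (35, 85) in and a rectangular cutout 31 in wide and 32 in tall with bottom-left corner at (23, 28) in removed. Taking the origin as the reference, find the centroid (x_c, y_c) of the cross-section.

Part | A | x̄ᵢ | ȳᵢ | A·x̄ᵢ | A·ȳᵢ
plate | 14300.00 | 55.00 | 65.00 | 786500.00 | 929500.00
hole 1 | -706.86 | 35.00 | 85.00 | -24740.04 | -60082.96
hole 2 | -992.00 | 38.50 | 44.00 | -38192.00 | -43648.00
Σ | 12601.14 |  |  | 723567.96 | 825769.04
x_c = 723567.96 / 12601.14 = 57.42 in
y_c = 825769.04 / 12601.14 = 65.53 in

x_c = 57.42 in, y_c = 65.53 in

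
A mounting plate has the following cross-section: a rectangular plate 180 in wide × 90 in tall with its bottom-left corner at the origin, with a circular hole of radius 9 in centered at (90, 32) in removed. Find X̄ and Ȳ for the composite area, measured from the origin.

X̄ = 90.00 in, Ȳ = 45.21 in

plate: A = 180 × 90 = 16200.00, centroid at (90.00, 45.00).
hole: A = −π·9² = -254.47, centroid at (90.00, 32.00).
ΣA = 15945.53 in²
ΣAX̄ = (16200.00)(90.00) + (-254.47)(90.00) = 1435097.79 in³
ΣAȲ = (16200.00)(45.00) + (-254.47)(32.00) = 720856.99 in³
X̄ = 1435097.79 / 15945.53 = 90.00 in
Ȳ = 720856.99 / 15945.53 = 45.21 in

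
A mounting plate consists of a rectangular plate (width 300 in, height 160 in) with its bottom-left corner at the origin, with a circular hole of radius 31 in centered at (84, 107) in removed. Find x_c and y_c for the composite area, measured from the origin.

x_c = 154.43 in, y_c = 78.19 in

plate: A = 300 × 160 = 48000.00, centroid at (150.00, 80.00).
hole: A = −π·31² = -3019.07, centroid at (84.00, 107.00).
ΣA = 44980.93 in², ΣAx_c = 6946398.07 in³, ΣAy_c = 3516959.45 in³.
x_c = 6946398.07/44980.93 = 154.43 in; y_c = 3516959.45/44980.93 = 78.19 in.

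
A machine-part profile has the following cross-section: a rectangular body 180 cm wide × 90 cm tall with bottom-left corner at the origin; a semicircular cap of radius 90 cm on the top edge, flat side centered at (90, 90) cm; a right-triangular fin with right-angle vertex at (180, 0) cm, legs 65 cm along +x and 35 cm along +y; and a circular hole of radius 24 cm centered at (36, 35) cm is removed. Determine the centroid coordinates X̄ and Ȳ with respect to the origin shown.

X̄ = 97.95 cm, Ȳ = 81.77 cm

rectangular body: A = 180 × 90 = 16200.00, centroid at (90.00, 45.00).
semicircular top: A = ½π·90² = 12723.45, centroid at (90.00, 128.20).
triangular fin: A = ½·65·35 = 1137.50, centroid at (201.67, 11.67).
hole: A = −π·24² = -1809.56, centroid at (36.00, 35.00).
ΣA = 28251.39 cm²
ΣAX̄ = (16200.00)(90.00) + (12723.45)(90.00) + (1137.50)(201.67) + (-1809.56)(36.00) = 2767362.29 cm³
ΣAȲ = (16200.00)(45.00) + (12723.45)(128.20) + (1137.50)(11.67) + (-1809.56)(35.00) = 2310046.85 cm³
X̄ = 2767362.29 / 28251.39 = 97.95 cm
Ȳ = 2310046.85 / 28251.39 = 81.77 cm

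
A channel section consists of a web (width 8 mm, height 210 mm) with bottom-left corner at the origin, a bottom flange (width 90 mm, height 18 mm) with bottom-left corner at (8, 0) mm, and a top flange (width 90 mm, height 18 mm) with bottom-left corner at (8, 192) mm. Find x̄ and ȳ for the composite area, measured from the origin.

x̄ = 36.27 mm, ȳ = 105.00 mm

Part | A | x̄ᵢ | ȳᵢ | A·x̄ᵢ | A·ȳᵢ
web | 1680.00 | 4.00 | 105.00 | 6720.00 | 176400.00
bottom flange | 1620.00 | 53.00 | 9.00 | 85860.00 | 14580.00
top flange | 1620.00 | 53.00 | 201.00 | 85860.00 | 325620.00
Σ | 4920.00 |  |  | 178440.00 | 516600.00
x̄ = 178440.00 / 4920.00 = 36.27 mm
ȳ = 516600.00 / 4920.00 = 105.00 mm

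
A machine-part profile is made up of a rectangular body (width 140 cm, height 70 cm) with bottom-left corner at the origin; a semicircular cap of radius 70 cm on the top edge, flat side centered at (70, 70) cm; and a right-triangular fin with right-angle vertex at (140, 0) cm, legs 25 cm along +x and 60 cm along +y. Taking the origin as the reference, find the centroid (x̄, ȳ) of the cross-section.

rectangular body: A = 140 × 70 = 9800.00, centroid at (70.00, 35.00).
semicircular top: A = ½π·70² = 7696.90, centroid at (70.00, 99.71).
triangular fin: A = ½·25·60 = 750.00, centroid at (148.33, 20.00).
ΣA = 18246.90 cm², ΣAx̄ = 1336033.14 cm³, ΣAȳ = 1125449.81 cm³.
x̄ = 1336033.14/18246.90 = 73.22 cm; ȳ = 1125449.81/18246.90 = 61.68 cm.

x̄ = 73.22 cm, ȳ = 61.68 cm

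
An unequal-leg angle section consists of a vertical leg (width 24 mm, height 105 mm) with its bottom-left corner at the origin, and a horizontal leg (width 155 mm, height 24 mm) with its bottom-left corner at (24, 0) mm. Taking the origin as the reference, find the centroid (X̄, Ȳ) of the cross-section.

vertical leg: A = 24 × 105 = 2520.00, centroid at (12.00, 52.50).
horizontal leg: A = 155 × 24 = 3720.00, centroid at (101.50, 12.00).
ΣA = 6240.00 mm²
ΣAX̄ = (2520.00)(12.00) + (3720.00)(101.50) = 407820.00 mm³
ΣAȲ = (2520.00)(52.50) + (3720.00)(12.00) = 176940.00 mm³
X̄ = 407820.00 / 6240.00 = 65.36 mm
Ȳ = 176940.00 / 6240.00 = 28.36 mm

X̄ = 65.36 mm, Ȳ = 28.36 mm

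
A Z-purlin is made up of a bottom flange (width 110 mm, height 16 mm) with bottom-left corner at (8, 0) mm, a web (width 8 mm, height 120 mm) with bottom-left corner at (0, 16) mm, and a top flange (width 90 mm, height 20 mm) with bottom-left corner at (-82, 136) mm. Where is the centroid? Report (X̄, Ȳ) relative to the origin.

X̄ = 10.65 mm, Ȳ = 77.40 mm

bottom flange: A = 110 × 16 = 1760.00, centroid at (63.00, 8.00).
web: A = 8 × 120 = 960.00, centroid at (4.00, 76.00).
top flange: A = 90 × 20 = 1800.00, centroid at (-37.00, 146.00).
ΣA = 4520.00 mm²
ΣAX̄ = (1760.00)(63.00) + (960.00)(4.00) + (1800.00)(-37.00) = 48120.00 mm³
ΣAȲ = (1760.00)(8.00) + (960.00)(76.00) + (1800.00)(146.00) = 349840.00 mm³
X̄ = 48120.00 / 4520.00 = 10.65 mm
Ȳ = 349840.00 / 4520.00 = 77.40 mm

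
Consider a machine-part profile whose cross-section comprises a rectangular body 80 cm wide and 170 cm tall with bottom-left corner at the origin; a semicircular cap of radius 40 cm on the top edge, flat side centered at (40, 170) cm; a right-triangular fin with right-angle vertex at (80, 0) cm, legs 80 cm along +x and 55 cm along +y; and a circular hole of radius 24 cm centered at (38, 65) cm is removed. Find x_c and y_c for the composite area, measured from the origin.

x_c = 49.11 cm, y_c = 93.84 cm

rectangular body: A = 80 × 170 = 13600.00, centroid at (40.00, 85.00).
semicircular top: A = ½π·40² = 2513.27, centroid at (40.00, 186.98).
triangular fin: A = ½·80·55 = 2200.00, centroid at (106.67, 18.33).
hole: A = −π·24² = -1809.56, centroid at (38.00, 65.00).
ΣA = 16503.72 cm²
ΣAx_c = (13600.00)(40.00) + (2513.27)(40.00) + (2200.00)(106.67) + (-1809.56)(38.00) = 810434.45 cm³
ΣAy_c = (13600.00)(85.00) + (2513.27)(186.98) + (2200.00)(18.33) + (-1809.56)(65.00) = 1548635.37 cm³
x_c = 810434.45 / 16503.72 = 49.11 cm
y_c = 1548635.37 / 16503.72 = 93.84 cm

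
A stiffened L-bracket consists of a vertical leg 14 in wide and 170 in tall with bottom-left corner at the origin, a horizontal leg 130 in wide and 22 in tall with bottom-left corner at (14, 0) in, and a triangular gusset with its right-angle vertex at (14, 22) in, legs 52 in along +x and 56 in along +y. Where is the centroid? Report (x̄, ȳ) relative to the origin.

x̄ = 43.04 in, ȳ = 43.75 in

vertical leg: A = 14 × 170 = 2380.00, centroid at (7.00, 85.00).
horizontal leg: A = 130 × 22 = 2860.00, centroid at (79.00, 11.00).
gusset: A = ½·52·56 = 1456.00, centroid at (31.33, 40.67).
ΣA = 6696.00 in², ΣAx̄ = 288221.33 in³, ΣAȳ = 292970.67 in³.
x̄ = 288221.33/6696.00 = 43.04 in; ȳ = 292970.67/6696.00 = 43.75 in.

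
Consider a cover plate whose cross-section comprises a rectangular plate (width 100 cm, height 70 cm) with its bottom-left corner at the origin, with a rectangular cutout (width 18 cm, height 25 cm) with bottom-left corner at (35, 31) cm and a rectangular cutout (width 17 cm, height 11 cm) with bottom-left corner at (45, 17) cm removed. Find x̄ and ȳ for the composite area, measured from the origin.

x̄ = 50.32 cm, ȳ = 34.77 cm

Part | A | x̄ᵢ | ȳᵢ | A·x̄ᵢ | A·ȳᵢ
plate | 7000.00 | 50.00 | 35.00 | 350000.00 | 245000.00
hole 1 | -450.00 | 44.00 | 43.50 | -19800.00 | -19575.00
hole 2 | -187.00 | 53.50 | 22.50 | -10004.50 | -4207.50
Σ | 6363.00 |  |  | 320195.50 | 221217.50
x̄ = 320195.50 / 6363.00 = 50.32 cm
ȳ = 221217.50 / 6363.00 = 34.77 cm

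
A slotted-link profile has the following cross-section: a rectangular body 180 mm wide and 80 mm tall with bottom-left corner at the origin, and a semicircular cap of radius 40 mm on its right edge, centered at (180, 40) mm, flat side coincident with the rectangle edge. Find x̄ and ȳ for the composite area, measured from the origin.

x̄ = 105.90 mm, ȳ = 40.00 mm

rectangular body: A = 180 × 80 = 14400.00, centroid at (90.00, 40.00).
semicircular end: A = ½π·40² = 2513.27, centroid at (196.98, 40.00).
ΣA = 16913.27 mm²
ΣAx̄ = (14400.00)(90.00) + (2513.27)(196.98) = 1791056.01 mm³
ΣAȳ = (14400.00)(40.00) + (2513.27)(40.00) = 676530.96 mm³
x̄ = 1791056.01 / 16913.27 = 105.90 mm
ȳ = 676530.96 / 16913.27 = 40.00 mm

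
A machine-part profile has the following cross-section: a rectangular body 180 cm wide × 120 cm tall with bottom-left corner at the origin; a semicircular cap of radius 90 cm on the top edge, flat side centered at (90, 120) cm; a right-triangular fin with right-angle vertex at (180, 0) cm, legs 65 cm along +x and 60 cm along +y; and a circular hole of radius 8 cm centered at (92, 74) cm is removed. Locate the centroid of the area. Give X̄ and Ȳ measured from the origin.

rectangular body: A = 180 × 120 = 21600.00, centroid at (90.00, 60.00).
semicircular top: A = ½π·90² = 12723.45, centroid at (90.00, 158.20).
triangular fin: A = ½·65·60 = 1950.00, centroid at (201.67, 20.00).
hole: A = −π·8² = -201.06, centroid at (92.00, 74.00).
ΣA = 36072.39 cm²
ΣAX̄ = (21600.00)(90.00) + (12723.45)(90.00) + (1950.00)(201.67) + (-201.06)(92.00) = 3463862.82 cm³
ΣAȲ = (21600.00)(60.00) + (12723.45)(158.20) + (1950.00)(20.00) + (-201.06)(74.00) = 3332935.45 cm³
X̄ = 3463862.82 / 36072.39 = 96.03 cm
Ȳ = 3332935.45 / 36072.39 = 92.40 cm

X̄ = 96.03 cm, Ȳ = 92.40 cm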